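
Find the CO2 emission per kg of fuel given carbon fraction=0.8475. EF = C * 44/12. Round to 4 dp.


EF = C_frac * (M_CO2 / M_C)
EF = 0.8475 * (44/12)
EF = 0.8475 * 3.666667 = 3.1075 kg_CO2/kg_fuel


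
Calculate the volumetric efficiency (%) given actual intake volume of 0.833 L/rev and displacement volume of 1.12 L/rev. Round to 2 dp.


eta_v = (V_actual / V_disp) * 100
Ratio = 0.833 / 1.12 = 0.7438
eta_v = 0.7438 * 100 = 74.38%


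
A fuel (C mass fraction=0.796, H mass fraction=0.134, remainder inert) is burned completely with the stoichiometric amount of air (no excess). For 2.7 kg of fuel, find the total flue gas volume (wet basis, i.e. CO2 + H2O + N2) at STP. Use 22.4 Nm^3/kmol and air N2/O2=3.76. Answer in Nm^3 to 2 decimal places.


Per kg fuel: CO2 = (C/12 kmol)*22.4 = (0.796/12)*22.4 = 1.48587 Nm^3
Per kg fuel: H2O = (H/2 kmol)*22.4 = (0.134/2)*22.4 = 1.50080 Nm^3
O2 needed per kg fuel = C/12 + H/4 = 0.796/12 + 0.134/4 = 0.09983333 kmol
Per kg fuel: N2 = O2*3.76*22.4 = 0.09983333*3.76*22.4 = 8.40836 Nm^3
Total per kg = 1.48587 + 1.50080 + 8.40836 = 11.39503 Nm^3
Total = 11.39503 * 2.7 = 30.77 Nm^3


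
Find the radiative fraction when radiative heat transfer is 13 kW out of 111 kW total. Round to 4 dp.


f_rad = Q_rad / Q_total
f_rad = 13 / 111 = 0.1171


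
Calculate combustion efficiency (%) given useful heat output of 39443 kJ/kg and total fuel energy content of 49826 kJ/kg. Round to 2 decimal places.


Efficiency = (Q_useful / Q_fuel) * 100
Efficiency = (39443 / 49826) * 100
Efficiency = 0.7916 * 100 = 79.16%


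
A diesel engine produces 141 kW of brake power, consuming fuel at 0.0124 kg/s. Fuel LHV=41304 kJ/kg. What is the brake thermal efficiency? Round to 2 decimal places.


eta_BTE = (BP / (mf * LHV)) * 100
Denominator = 0.0124 * 41304 = 512.1696 kW
eta_BTE = (141 / 512.1696) * 100 = 27.53%


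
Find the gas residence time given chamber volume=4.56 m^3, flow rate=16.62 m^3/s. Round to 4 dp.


tau = V / Q_flow
tau = 4.56 / 16.62 = 0.2744 s


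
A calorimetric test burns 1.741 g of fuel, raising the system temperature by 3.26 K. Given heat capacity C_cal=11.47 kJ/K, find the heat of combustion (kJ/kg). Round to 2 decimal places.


Hc = C_cal * delta_T / m_fuel
Q_released = 11.47 * 3.26 = 37.3922 kJ
m_fuel = 1.741 g = 1.741/1000 kg = 0.001741 kg
Hc = 37.3922 / 0.001741 = 21477.43 kJ/kg


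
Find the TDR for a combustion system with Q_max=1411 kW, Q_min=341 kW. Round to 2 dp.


TDR = Q_max / Q_min
TDR = 1411 / 341 = 4.14


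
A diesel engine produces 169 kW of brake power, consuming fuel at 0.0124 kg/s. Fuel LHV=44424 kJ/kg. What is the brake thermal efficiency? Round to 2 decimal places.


eta_BTE = (BP / (mf * LHV)) * 100
Denominator = 0.0124 * 44424 = 550.8576 kW
eta_BTE = (169 / 550.8576) * 100 = 30.68%


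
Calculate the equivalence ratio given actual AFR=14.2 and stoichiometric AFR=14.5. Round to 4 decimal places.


phi = AFR_stoich / AFR_actual
phi = 14.5 / 14.2 = 1.0211


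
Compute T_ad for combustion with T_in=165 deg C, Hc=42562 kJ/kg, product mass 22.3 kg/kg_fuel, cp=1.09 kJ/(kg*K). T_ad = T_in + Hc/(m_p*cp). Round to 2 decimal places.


T_ad = T_in + Hc / (m_p * cp)
Denominator = 22.3 * 1.09 = 24.3070
Temperature rise = 42562 / 24.3070 = 1751.02 K
T_ad = 165 + 1751.02 = 1916.02 deg C


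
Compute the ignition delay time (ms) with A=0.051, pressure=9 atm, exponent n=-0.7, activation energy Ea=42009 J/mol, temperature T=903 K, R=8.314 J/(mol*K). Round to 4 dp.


tau = A * P^n * exp(Ea/(R*T))
P^n = 9^(-0.7) = 0.21479800
Ea/(R*T) = 42009/(8.314*903) = 5.595573
exp(Ea/(R*T)) = 269.231900
tau = 0.051 * 0.21479800 * 269.231900 = 2.9494 ms


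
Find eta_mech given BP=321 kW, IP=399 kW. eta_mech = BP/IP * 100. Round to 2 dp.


eta_mech = (BP / IP) * 100
Ratio = 321 / 399 = 0.8045
eta_mech = 0.8045 * 100 = 80.45%


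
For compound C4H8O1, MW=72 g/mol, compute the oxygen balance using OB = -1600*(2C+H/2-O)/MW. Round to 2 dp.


OB = -1600 * (2C + H/2 - O) / MW
Inner = 2*4 + 8/2 - 1 = 11.00
OB = -1600 * 11.00 / 72 = -244.44%


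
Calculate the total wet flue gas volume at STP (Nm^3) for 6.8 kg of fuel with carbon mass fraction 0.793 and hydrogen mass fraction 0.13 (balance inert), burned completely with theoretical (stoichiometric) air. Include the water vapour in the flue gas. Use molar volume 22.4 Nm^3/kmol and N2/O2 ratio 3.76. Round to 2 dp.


Per kg fuel: CO2 = (C/12 kmol)*22.4 = (0.793/12)*22.4 = 1.48027 Nm^3
Per kg fuel: H2O = (H/2 kmol)*22.4 = (0.13/2)*22.4 = 1.45600 Nm^3
O2 needed per kg fuel = C/12 + H/4 = 0.793/12 + 0.13/4 = 0.09858333 kmol
Per kg fuel: N2 = O2*3.76*22.4 = 0.09858333*3.76*22.4 = 8.30308 Nm^3
Total per kg = 1.48027 + 1.45600 + 8.30308 = 11.23935 Nm^3
Total = 11.23935 * 6.8 = 76.43 Nm^3


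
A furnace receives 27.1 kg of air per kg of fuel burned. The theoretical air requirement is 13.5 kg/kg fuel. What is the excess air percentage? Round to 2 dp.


Excess air = actual - stoichiometric = 27.1 - 13.5 = 13.60 kg/kg fuel
Excess air % = (excess / stoich) * 100 = (13.60 / 13.5) * 100 = 100.74%


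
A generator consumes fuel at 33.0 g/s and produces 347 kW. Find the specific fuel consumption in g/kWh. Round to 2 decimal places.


SFC = (mf / BP) * 3600
Rate = 33.0 / 347 = 0.095101 g/(s*kW)
SFC = 0.095101 * 3600 = 342.36 g/kWh


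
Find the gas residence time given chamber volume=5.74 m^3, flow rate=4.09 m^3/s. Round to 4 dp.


tau = V / Q_flow
tau = 5.74 / 4.09 = 1.4034 s


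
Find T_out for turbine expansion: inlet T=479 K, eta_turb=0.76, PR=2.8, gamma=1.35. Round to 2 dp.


T_out = T_in * (1 - eta * (1 - PR^(-(gamma-1)/gamma)))
Exponent = -(1.35-1)/1.35 = -0.25925926
PR^exp = 2.8^(-0.25925926) = 0.76572026
Factor = 1 - 0.76*(1 - 0.76572026) = 0.82194740
T_out = 479 * 0.82194740 = 393.71 K


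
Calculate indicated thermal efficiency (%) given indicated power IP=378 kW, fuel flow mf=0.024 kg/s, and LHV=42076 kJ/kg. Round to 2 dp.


eta_ith = (IP / (mf * LHV)) * 100
Denominator = 0.024 * 42076 = 1009.8240 kW
eta_ith = (378 / 1009.8240) * 100 = 37.43%


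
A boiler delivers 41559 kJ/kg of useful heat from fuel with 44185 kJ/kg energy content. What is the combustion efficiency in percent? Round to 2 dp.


Efficiency = (Q_useful / Q_fuel) * 100
Efficiency = (41559 / 44185) * 100
Efficiency = 0.9406 * 100 = 94.06%


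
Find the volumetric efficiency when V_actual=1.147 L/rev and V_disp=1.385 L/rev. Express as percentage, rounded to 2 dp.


eta_v = (V_actual / V_disp) * 100
Ratio = 1.147 / 1.385 = 0.8282
eta_v = 0.8282 * 100 = 82.82%


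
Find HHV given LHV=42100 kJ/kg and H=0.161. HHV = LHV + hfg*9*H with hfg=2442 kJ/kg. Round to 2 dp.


HHV = LHV + hfg * 9 * H
Water addition = 2442 * 9 * 0.161 = 3538.458 kJ/kg
HHV = 42100 + 3538.458 = 45638.46 kJ/kg


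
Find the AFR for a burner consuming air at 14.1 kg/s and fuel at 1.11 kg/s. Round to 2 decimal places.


AFR = m_air / m_fuel
AFR = 14.1 / 1.11 = 12.70


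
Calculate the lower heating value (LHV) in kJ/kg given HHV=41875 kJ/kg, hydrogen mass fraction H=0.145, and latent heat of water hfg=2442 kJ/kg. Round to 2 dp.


LHV = HHV - hfg * 9 * H
Water correction = 2442 * 9 * 0.145 = 3186.810 kJ/kg
LHV = 41875 - 3186.810 = 38688.19 kJ/kg


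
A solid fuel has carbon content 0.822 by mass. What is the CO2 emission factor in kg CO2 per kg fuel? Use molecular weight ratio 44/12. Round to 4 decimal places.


EF = C_frac * (M_CO2 / M_C)
EF = 0.822 * (44/12)
EF = 0.822 * 3.666667 = 3.0140 kg_CO2/kg_fuel


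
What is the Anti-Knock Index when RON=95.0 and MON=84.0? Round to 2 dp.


AKI = (RON + MON) / 2
AKI = (95.0 + 84.0) / 2
AKI = 179.0 / 2 = 89.50


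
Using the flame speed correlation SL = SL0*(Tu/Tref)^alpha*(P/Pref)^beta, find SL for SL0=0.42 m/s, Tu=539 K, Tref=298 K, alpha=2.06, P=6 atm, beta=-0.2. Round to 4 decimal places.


SL = SL0 * (Tu/Tref)^alpha * (P/Pref)^beta
T ratio = 539/298 = 1.80872483
(T ratio)^alpha = 1.80872483^2.06 = 3.389904
(P/Pref)^beta = 6^(-0.2) = 0.698827
SL = 0.42 * 3.389904 * 0.698827 = 0.9950 m/s


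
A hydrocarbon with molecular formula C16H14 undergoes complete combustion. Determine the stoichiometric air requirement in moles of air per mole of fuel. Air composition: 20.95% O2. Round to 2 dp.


Balanced combustion: C16H14 + 19.5 O2 -> 16 CO2 + 7 H2O
O2 needed = C + H/4 = 16 + 14/4 = 19.50 moles
Air moles = O2 / 0.2095 = 19.50 / 0.2095 = 93.08 moles air


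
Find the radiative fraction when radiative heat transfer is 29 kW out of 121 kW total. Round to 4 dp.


f_rad = Q_rad / Q_total
f_rad = 29 / 121 = 0.2397


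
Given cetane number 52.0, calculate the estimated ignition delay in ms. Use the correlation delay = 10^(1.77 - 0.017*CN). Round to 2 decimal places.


delay = 10^(1.77 - 0.017*CN)
Exponent = 1.77 - 0.017*52.0 = 0.8860
delay = 10^0.8860 = 7.69 ms


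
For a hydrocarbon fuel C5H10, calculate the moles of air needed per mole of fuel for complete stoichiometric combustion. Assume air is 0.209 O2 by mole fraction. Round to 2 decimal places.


Balanced combustion: C5H10 + 7.5 O2 -> 5 CO2 + 5 H2O
O2 needed = C + H/4 = 5 + 10/4 = 7.50 moles
Air moles = O2 / 0.209 = 7.50 / 0.209 = 35.89 moles air


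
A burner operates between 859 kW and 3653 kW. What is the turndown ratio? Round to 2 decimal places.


TDR = Q_max / Q_min
TDR = 3653 / 859 = 4.25


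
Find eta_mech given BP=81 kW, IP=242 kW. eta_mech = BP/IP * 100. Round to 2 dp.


eta_mech = (BP / IP) * 100
Ratio = 81 / 242 = 0.3347
eta_mech = 0.3347 * 100 = 33.47%


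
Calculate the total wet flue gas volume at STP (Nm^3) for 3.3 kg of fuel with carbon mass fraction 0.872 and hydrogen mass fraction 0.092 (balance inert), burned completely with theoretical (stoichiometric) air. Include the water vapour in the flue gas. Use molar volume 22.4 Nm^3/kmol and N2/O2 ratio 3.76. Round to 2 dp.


Per kg fuel: CO2 = (C/12 kmol)*22.4 = (0.872/12)*22.4 = 1.62773 Nm^3
Per kg fuel: H2O = (H/2 kmol)*22.4 = (0.092/2)*22.4 = 1.03040 Nm^3
O2 needed per kg fuel = C/12 + H/4 = 0.872/12 + 0.092/4 = 0.09566667 kmol
Per kg fuel: N2 = O2*3.76*22.4 = 0.09566667*3.76*22.4 = 8.05743 Nm^3
Total per kg = 1.62773 + 1.03040 + 8.05743 = 10.71556 Nm^3
Total = 10.71556 * 3.3 = 35.36 Nm^3


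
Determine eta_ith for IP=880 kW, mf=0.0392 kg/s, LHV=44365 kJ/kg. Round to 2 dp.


eta_ith = (IP / (mf * LHV)) * 100
Denominator = 0.0392 * 44365 = 1739.1080 kW
eta_ith = (880 / 1739.1080) * 100 = 50.60%


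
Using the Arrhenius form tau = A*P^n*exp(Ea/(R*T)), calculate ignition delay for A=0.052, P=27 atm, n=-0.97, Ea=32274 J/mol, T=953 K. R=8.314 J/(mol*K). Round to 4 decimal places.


tau = A * P^n * exp(Ea/(R*T))
P^n = 27^(-0.97) = 0.04088624
Ea/(R*T) = 32274/(8.314*953) = 4.073333
exp(Ea/(R*T)) = 58.752436
tau = 0.052 * 0.04088624 * 58.752436 = 0.1249 ms


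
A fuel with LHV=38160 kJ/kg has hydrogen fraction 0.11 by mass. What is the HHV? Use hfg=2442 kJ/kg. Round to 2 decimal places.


HHV = LHV + hfg * 9 * H
Water addition = 2442 * 9 * 0.11 = 2417.580 kJ/kg
HHV = 38160 + 2417.580 = 40577.58 kJ/kg


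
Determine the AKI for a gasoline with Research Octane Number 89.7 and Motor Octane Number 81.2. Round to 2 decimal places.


AKI = (RON + MON) / 2
AKI = (89.7 + 81.2) / 2
AKI = 170.9 / 2 = 85.45


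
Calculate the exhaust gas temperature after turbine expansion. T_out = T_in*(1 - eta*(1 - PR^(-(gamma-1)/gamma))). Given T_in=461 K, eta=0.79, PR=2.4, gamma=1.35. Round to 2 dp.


T_out = T_in * (1 - eta * (1 - PR^(-(gamma-1)/gamma)))
Exponent = -(1.35-1)/1.35 = -0.25925926
PR^exp = 2.4^(-0.25925926) = 0.79694200
Factor = 1 - 0.79*(1 - 0.79694200) = 0.83958418
T_out = 461 * 0.83958418 = 387.05 K


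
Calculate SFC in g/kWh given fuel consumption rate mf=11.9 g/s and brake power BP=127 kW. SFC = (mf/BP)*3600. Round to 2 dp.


SFC = (mf / BP) * 3600
Rate = 11.9 / 127 = 0.093701 g/(s*kW)
SFC = 0.093701 * 3600 = 337.32 g/kWh


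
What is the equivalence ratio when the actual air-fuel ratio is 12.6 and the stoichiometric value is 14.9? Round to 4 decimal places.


phi = AFR_stoich / AFR_actual
phi = 14.9 / 12.6 = 1.1825


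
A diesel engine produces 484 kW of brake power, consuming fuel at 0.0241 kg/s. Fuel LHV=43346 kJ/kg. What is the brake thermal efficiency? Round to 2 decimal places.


eta_BTE = (BP / (mf * LHV)) * 100
Denominator = 0.0241 * 43346 = 1044.6386 kW
eta_BTE = (484 / 1044.6386) * 100 = 46.33%


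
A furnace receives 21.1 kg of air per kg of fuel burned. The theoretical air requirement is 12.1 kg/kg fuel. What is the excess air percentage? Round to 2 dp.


Excess air = actual - stoichiometric = 21.1 - 12.1 = 9.00 kg/kg fuel
Excess air % = (excess / stoich) * 100 = (9.00 / 12.1) * 100 = 74.38%


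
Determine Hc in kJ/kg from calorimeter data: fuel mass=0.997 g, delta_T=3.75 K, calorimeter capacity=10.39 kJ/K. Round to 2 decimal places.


Hc = C_cal * delta_T / m_fuel
Q_released = 10.39 * 3.75 = 38.9625 kJ
m_fuel = 0.997 g = 0.997/1000 kg = 0.000997 kg
Hc = 38.9625 / 0.000997 = 39079.74 kJ/kg


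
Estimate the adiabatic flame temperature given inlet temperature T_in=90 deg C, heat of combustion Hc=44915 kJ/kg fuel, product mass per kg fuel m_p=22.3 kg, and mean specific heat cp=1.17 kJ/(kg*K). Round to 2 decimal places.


T_ad = T_in + Hc / (m_p * cp)
Denominator = 22.3 * 1.17 = 26.0910
Temperature rise = 44915 / 26.0910 = 1721.47 K
T_ad = 90 + 1721.47 = 1811.47 deg C


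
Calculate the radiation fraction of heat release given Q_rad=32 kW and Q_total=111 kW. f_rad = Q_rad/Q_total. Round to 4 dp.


f_rad = Q_rad / Q_total
f_rad = 32 / 111 = 0.2883


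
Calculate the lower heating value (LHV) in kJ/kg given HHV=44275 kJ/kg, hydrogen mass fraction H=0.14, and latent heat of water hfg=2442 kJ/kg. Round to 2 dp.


LHV = HHV - hfg * 9 * H
Water correction = 2442 * 9 * 0.14 = 3076.920 kJ/kg
LHV = 44275 - 3076.920 = 41198.08 kJ/kg


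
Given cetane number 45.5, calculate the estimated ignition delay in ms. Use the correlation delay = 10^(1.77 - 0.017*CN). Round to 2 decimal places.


delay = 10^(1.77 - 0.017*CN)
Exponent = 1.77 - 0.017*45.5 = 0.9965
delay = 10^0.9965 = 9.92 ms


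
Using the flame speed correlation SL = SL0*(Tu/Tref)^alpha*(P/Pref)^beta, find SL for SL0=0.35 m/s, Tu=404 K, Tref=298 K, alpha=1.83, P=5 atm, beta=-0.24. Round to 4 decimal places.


SL = SL0 * (Tu/Tref)^alpha * (P/Pref)^beta
T ratio = 404/298 = 1.35570470
(T ratio)^alpha = 1.35570470^1.83 = 1.745268
(P/Pref)^beta = 5^(-0.24) = 0.679590
SL = 0.35 * 1.745268 * 0.679590 = 0.4151 m/s


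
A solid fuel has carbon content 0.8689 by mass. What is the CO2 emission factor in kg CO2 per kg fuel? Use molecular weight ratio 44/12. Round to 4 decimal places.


EF = C_frac * (M_CO2 / M_C)
EF = 0.8689 * (44/12)
EF = 0.8689 * 3.666667 = 3.1860 kg_CO2/kg_fuel


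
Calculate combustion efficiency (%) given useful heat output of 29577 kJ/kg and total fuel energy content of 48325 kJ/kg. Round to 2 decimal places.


Efficiency = (Q_useful / Q_fuel) * 100
Efficiency = (29577 / 48325) * 100
Efficiency = 0.6120 * 100 = 61.20%


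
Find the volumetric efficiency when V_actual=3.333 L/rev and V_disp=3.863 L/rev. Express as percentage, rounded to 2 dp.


eta_v = (V_actual / V_disp) * 100
Ratio = 3.333 / 3.863 = 0.8628
eta_v = 0.8628 * 100 = 86.28%


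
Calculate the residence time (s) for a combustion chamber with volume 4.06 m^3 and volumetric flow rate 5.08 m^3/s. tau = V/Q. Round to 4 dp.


tau = V / Q_flow
tau = 4.06 / 5.08 = 0.7992 s


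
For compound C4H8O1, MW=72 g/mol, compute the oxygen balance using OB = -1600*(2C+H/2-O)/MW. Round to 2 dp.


OB = -1600 * (2C + H/2 - O) / MW
Inner = 2*4 + 8/2 - 1 = 11.00
OB = -1600 * 11.00 / 72 = -244.44%


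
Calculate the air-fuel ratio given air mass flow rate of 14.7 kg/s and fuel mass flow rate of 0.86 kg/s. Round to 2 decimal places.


AFR = m_air / m_fuel
AFR = 14.7 / 0.86 = 17.09


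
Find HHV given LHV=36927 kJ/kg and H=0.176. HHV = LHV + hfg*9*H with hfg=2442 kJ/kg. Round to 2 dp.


HHV = LHV + hfg * 9 * H
Water addition = 2442 * 9 * 0.176 = 3868.128 kJ/kg
HHV = 36927 + 3868.128 = 40795.13 kJ/kg


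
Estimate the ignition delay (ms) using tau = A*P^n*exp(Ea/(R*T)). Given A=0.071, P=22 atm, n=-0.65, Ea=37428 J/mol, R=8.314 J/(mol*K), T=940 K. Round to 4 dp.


tau = A * P^n * exp(Ea/(R*T))
P^n = 22^(-0.65) = 0.13409891
Ea/(R*T) = 37428/(8.314*940) = 4.789153
exp(Ea/(R*T)) = 120.199563
tau = 0.071 * 0.13409891 * 120.199563 = 1.1444 ms


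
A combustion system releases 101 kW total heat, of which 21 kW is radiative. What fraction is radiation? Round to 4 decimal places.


f_rad = Q_rad / Q_total
f_rad = 21 / 101 = 0.2079


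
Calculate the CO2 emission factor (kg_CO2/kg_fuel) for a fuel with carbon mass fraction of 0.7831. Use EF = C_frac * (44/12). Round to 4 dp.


EF = C_frac * (M_CO2 / M_C)
EF = 0.7831 * (44/12)
EF = 0.7831 * 3.666667 = 2.8714 kg_CO2/kg_fuel


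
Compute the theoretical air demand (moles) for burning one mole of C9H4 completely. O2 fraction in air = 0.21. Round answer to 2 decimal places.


Balanced combustion: C9H4 + 10 O2 -> 9 CO2 + 2 H2O
O2 needed = C + H/4 = 9 + 4/4 = 10.00 moles
Air moles = O2 / 0.21 = 10.00 / 0.21 = 47.62 moles air


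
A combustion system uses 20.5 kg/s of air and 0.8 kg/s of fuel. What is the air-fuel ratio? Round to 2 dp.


AFR = m_air / m_fuel
AFR = 20.5 / 0.8 = 25.63


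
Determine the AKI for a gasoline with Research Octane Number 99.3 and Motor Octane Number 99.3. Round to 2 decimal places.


AKI = (RON + MON) / 2
AKI = (99.3 + 99.3) / 2
AKI = 198.6 / 2 = 99.30


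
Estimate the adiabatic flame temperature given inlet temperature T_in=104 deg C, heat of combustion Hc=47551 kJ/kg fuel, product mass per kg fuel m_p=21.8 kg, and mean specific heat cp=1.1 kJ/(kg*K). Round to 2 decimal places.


T_ad = T_in + Hc / (m_p * cp)
Denominator = 21.8 * 1.1 = 23.9800
Temperature rise = 47551 / 23.9800 = 1982.94 K
T_ad = 104 + 1982.94 = 2086.94 deg C


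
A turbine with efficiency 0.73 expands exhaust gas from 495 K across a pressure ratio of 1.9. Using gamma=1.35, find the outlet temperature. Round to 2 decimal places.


T_out = T_in * (1 - eta * (1 - PR^(-(gamma-1)/gamma)))
Exponent = -(1.35-1)/1.35 = -0.25925926
PR^exp = 1.9^(-0.25925926) = 0.84670193
Factor = 1 - 0.73*(1 - 0.84670193) = 0.88809241
T_out = 495 * 0.88809241 = 439.61 K


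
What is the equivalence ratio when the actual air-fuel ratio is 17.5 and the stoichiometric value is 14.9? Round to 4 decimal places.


phi = AFR_stoich / AFR_actual
phi = 14.9 / 17.5 = 0.8514


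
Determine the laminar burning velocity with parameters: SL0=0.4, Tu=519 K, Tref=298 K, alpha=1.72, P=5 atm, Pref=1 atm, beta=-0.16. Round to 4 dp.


SL = SL0 * (Tu/Tref)^alpha * (P/Pref)^beta
T ratio = 519/298 = 1.74161074
(T ratio)^alpha = 1.74161074^1.72 = 2.596784
(P/Pref)^beta = 5^(-0.16) = 0.772974
SL = 0.4 * 2.596784 * 0.772974 = 0.8029 m/s


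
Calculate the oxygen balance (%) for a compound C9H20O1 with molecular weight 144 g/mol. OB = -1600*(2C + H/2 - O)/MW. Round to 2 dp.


OB = -1600 * (2C + H/2 - O) / MW
Inner = 2*9 + 20/2 - 1 = 27.00
OB = -1600 * 27.00 / 144 = -300.00%


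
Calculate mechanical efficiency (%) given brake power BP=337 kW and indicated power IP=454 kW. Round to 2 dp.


eta_mech = (BP / IP) * 100
Ratio = 337 / 454 = 0.7423
eta_mech = 0.7423 * 100 = 74.23%


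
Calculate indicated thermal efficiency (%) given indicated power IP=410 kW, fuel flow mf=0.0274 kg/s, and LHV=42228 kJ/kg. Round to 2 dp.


eta_ith = (IP / (mf * LHV)) * 100
Denominator = 0.0274 * 42228 = 1157.0472 kW
eta_ith = (410 / 1157.0472) * 100 = 35.44%


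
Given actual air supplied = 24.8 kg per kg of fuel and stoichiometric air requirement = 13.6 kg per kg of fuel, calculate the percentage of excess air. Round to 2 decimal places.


Excess air = actual - stoichiometric = 24.8 - 13.6 = 11.20 kg/kg fuel
Excess air % = (excess / stoich) * 100 = (11.20 / 13.6) * 100 = 82.35%


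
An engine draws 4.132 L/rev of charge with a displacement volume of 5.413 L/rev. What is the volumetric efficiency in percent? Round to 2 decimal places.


eta_v = (V_actual / V_disp) * 100
Ratio = 4.132 / 5.413 = 0.7633
eta_v = 0.7633 * 100 = 76.33%


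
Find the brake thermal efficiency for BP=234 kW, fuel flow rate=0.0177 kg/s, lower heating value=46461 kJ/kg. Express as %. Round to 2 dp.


eta_BTE = (BP / (mf * LHV)) * 100
Denominator = 0.0177 * 46461 = 822.3597 kW
eta_BTE = (234 / 822.3597) * 100 = 28.45%


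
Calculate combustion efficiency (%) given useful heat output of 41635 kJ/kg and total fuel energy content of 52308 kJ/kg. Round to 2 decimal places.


Efficiency = (Q_useful / Q_fuel) * 100
Efficiency = (41635 / 52308) * 100
Efficiency = 0.7960 * 100 = 79.60%


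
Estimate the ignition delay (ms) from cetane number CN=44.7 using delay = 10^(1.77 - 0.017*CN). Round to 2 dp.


delay = 10^(1.77 - 0.017*CN)
Exponent = 1.77 - 0.017*44.7 = 1.0101
delay = 10^1.0101 = 10.24 ms


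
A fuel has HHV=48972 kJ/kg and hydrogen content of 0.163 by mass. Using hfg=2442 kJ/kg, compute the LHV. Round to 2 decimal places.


LHV = HHV - hfg * 9 * H
Water correction = 2442 * 9 * 0.163 = 3582.414 kJ/kg
LHV = 48972 - 3582.414 = 45389.59 kJ/kg


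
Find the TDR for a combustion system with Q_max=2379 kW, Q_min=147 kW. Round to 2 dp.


TDR = Q_max / Q_min
TDR = 2379 / 147 = 16.18


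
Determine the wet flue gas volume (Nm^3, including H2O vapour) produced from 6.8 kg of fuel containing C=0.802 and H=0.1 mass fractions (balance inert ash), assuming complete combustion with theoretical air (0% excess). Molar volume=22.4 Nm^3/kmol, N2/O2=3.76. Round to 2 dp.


Per kg fuel: CO2 = (C/12 kmol)*22.4 = (0.802/12)*22.4 = 1.49707 Nm^3
Per kg fuel: H2O = (H/2 kmol)*22.4 = (0.1/2)*22.4 = 1.12000 Nm^3
O2 needed per kg fuel = C/12 + H/4 = 0.802/12 + 0.1/4 = 0.09183333 kmol
Per kg fuel: N2 = O2*3.76*22.4 = 0.09183333*3.76*22.4 = 7.73457 Nm^3
Total per kg = 1.49707 + 1.12000 + 7.73457 = 10.35164 Nm^3
Total = 10.35164 * 6.8 = 70.39 Nm^3


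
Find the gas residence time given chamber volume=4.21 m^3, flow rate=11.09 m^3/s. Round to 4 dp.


tau = V / Q_flow
tau = 4.21 / 11.09 = 0.3796 s


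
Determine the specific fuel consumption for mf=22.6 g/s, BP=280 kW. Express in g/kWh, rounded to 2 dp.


SFC = (mf / BP) * 3600
Rate = 22.6 / 280 = 0.080714 g/(s*kW)
SFC = 0.080714 * 3600 = 290.57 g/kWh


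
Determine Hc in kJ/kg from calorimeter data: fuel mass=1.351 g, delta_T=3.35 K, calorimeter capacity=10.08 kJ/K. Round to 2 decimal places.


Hc = C_cal * delta_T / m_fuel
Q_released = 10.08 * 3.35 = 33.7680 kJ
m_fuel = 1.351 g = 1.351/1000 kg = 0.001351 kg
Hc = 33.7680 / 0.001351 = 24994.82 kJ/kg


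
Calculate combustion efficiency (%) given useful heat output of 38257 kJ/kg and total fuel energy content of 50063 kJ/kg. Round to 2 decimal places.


Efficiency = (Q_useful / Q_fuel) * 100
Efficiency = (38257 / 50063) * 100
Efficiency = 0.7642 * 100 = 76.42%


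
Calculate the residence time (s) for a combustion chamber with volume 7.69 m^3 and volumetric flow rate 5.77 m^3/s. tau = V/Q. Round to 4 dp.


tau = V / Q_flow
tau = 7.69 / 5.77 = 1.3328 s


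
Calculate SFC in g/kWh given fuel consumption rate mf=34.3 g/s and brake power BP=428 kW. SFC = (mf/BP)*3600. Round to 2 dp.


SFC = (mf / BP) * 3600
Rate = 34.3 / 428 = 0.080140 g/(s*kW)
SFC = 0.080140 * 3600 = 288.50 g/kWh


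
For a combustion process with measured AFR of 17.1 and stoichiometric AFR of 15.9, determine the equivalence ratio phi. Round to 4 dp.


phi = AFR_stoich / AFR_actual
phi = 15.9 / 17.1 = 0.9298


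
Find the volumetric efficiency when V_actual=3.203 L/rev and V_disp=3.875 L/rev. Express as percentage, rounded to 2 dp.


eta_v = (V_actual / V_disp) * 100
Ratio = 3.203 / 3.875 = 0.8266
eta_v = 0.8266 * 100 = 82.66%


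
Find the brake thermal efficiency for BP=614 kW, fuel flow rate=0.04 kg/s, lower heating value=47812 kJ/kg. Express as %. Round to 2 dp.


eta_BTE = (BP / (mf * LHV)) * 100
Denominator = 0.04 * 47812 = 1912.4800 kW
eta_BTE = (614 / 1912.4800) * 100 = 32.10%


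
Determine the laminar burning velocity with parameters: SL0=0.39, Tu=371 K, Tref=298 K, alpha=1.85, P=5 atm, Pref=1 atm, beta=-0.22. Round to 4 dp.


SL = SL0 * (Tu/Tref)^alpha * (P/Pref)^beta
T ratio = 371/298 = 1.24496644
(T ratio)^alpha = 1.24496644^1.85 = 1.499829
(P/Pref)^beta = 5^(-0.22) = 0.701821
SL = 0.39 * 1.499829 * 0.701821 = 0.4105 m/s


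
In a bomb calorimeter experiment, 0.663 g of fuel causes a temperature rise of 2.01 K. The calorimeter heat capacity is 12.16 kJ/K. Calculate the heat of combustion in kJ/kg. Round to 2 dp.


Hc = C_cal * delta_T / m_fuel
Q_released = 12.16 * 2.01 = 24.4416 kJ
m_fuel = 0.663 g = 0.663/1000 kg = 0.000663 kg
Hc = 24.4416 / 0.000663 = 36865.16 kJ/kg


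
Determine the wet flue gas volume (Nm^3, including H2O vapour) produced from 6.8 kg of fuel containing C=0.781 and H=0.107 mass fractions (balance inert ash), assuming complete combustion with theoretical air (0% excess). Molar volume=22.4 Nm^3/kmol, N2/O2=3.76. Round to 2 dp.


Per kg fuel: CO2 = (C/12 kmol)*22.4 = (0.781/12)*22.4 = 1.45787 Nm^3
Per kg fuel: H2O = (H/2 kmol)*22.4 = (0.107/2)*22.4 = 1.19840 Nm^3
O2 needed per kg fuel = C/12 + H/4 = 0.781/12 + 0.107/4 = 0.09183333 kmol
Per kg fuel: N2 = O2*3.76*22.4 = 0.09183333*3.76*22.4 = 7.73457 Nm^3
Total per kg = 1.45787 + 1.19840 + 7.73457 = 10.39084 Nm^3
Total = 10.39084 * 6.8 = 70.66 Nm^3


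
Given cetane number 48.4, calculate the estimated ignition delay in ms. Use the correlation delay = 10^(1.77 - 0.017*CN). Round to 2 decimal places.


delay = 10^(1.77 - 0.017*CN)
Exponent = 1.77 - 0.017*48.4 = 0.9472
delay = 10^0.9472 = 8.86 ms


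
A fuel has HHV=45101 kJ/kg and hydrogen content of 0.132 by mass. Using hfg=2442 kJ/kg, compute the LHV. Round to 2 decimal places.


LHV = HHV - hfg * 9 * H
Water correction = 2442 * 9 * 0.132 = 2901.096 kJ/kg
LHV = 45101 - 2901.096 = 42199.90 kJ/kg


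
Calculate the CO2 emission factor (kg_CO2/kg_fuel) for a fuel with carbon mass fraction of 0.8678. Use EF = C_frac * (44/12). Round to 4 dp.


EF = C_frac * (M_CO2 / M_C)
EF = 0.8678 * (44/12)
EF = 0.8678 * 3.666667 = 3.1819 kg_CO2/kg_fuel


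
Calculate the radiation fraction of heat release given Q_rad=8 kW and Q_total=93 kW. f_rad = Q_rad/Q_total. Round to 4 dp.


f_rad = Q_rad / Q_total
f_rad = 8 / 93 = 0.0860


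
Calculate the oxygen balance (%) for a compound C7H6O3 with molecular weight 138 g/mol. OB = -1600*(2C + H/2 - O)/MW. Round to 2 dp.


OB = -1600 * (2C + H/2 - O) / MW
Inner = 2*7 + 6/2 - 3 = 14.00
OB = -1600 * 14.00 / 138 = -162.32%


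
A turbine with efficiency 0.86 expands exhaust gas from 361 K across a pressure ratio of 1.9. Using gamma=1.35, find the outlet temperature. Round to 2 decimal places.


T_out = T_in * (1 - eta * (1 - PR^(-(gamma-1)/gamma)))
Exponent = -(1.35-1)/1.35 = -0.25925926
PR^exp = 1.9^(-0.25925926) = 0.84670193
Factor = 1 - 0.86*(1 - 0.84670193) = 0.86816366
T_out = 361 * 0.86816366 = 313.41 K


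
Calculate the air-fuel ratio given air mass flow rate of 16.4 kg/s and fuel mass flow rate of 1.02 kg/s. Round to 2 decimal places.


AFR = m_air / m_fuel
AFR = 16.4 / 1.02 = 16.08


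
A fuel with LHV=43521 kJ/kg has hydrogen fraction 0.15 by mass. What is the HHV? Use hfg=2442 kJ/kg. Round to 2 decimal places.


HHV = LHV + hfg * 9 * H
Water addition = 2442 * 9 * 0.15 = 3296.700 kJ/kg
HHV = 43521 + 3296.700 = 46817.70 kJ/kg


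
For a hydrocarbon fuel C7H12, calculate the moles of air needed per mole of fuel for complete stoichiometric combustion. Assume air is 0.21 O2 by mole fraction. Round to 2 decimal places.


Balanced combustion: C7H12 + 10 O2 -> 7 CO2 + 6 H2O
O2 needed = C + H/4 = 7 + 12/4 = 10.00 moles
Air moles = O2 / 0.21 = 10.00 / 0.21 = 47.62 moles air


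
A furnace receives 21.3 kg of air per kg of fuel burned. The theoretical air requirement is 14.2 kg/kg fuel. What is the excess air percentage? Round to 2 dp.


Excess air = actual - stoichiometric = 21.3 - 14.2 = 7.10 kg/kg fuel
Excess air % = (excess / stoich) * 100 = (7.10 / 14.2) * 100 = 50.00%


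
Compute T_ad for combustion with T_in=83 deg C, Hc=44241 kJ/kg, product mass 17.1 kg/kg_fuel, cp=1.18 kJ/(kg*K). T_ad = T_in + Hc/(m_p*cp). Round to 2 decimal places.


T_ad = T_in + Hc / (m_p * cp)
Denominator = 17.1 * 1.18 = 20.1780
Temperature rise = 44241 / 20.1780 = 2192.54 K
T_ad = 83 + 2192.54 = 2275.54 deg C


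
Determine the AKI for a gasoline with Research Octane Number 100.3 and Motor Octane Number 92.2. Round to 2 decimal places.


AKI = (RON + MON) / 2
AKI = (100.3 + 92.2) / 2
AKI = 192.5 / 2 = 96.25


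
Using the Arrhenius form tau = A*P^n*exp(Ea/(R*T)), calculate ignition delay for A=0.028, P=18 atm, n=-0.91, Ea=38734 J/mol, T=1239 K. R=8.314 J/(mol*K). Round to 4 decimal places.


tau = A * P^n * exp(Ea/(R*T))
P^n = 18^(-0.91) = 0.07206129
Ea/(R*T) = 38734/(8.314*1239) = 3.760201
exp(Ea/(R*T)) = 42.957045
tau = 0.028 * 0.07206129 * 42.957045 = 0.0867 ms


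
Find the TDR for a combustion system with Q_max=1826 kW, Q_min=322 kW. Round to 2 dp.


TDR = Q_max / Q_min
TDR = 1826 / 322 = 5.67


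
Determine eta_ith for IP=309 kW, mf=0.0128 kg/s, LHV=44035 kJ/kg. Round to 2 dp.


eta_ith = (IP / (mf * LHV)) * 100
Denominator = 0.0128 * 44035 = 563.6480 kW
eta_ith = (309 / 563.6480) * 100 = 54.82%


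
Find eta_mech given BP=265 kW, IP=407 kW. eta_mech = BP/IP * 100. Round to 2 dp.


eta_mech = (BP / IP) * 100
Ratio = 265 / 407 = 0.6511
eta_mech = 0.6511 * 100 = 65.11%


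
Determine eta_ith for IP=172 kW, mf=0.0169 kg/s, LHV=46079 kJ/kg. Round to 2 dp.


eta_ith = (IP / (mf * LHV)) * 100
Denominator = 0.0169 * 46079 = 778.7351 kW
eta_ith = (172 / 778.7351) * 100 = 22.09%


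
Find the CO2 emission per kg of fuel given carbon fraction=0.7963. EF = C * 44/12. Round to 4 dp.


EF = C_frac * (M_CO2 / M_C)
EF = 0.7963 * (44/12)
EF = 0.7963 * 3.666667 = 2.9198 kg_CO2/kg_fuel


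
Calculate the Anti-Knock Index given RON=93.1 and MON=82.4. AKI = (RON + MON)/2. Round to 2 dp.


AKI = (RON + MON) / 2
AKI = (93.1 + 82.4) / 2
AKI = 175.5 / 2 = 87.75


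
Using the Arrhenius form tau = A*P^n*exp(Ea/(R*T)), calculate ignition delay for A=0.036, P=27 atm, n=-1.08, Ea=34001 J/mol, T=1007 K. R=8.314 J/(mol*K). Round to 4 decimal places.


tau = A * P^n * exp(Ea/(R*T))
P^n = 27^(-1.08) = 0.02845294
Ea/(R*T) = 34001/(8.314*1007) = 4.061180
exp(Ea/(R*T)) = 58.042740
tau = 0.036 * 0.02845294 * 58.042740 = 0.0595 ms


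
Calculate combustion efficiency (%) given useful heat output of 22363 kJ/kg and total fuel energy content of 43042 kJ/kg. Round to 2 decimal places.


Efficiency = (Q_useful / Q_fuel) * 100
Efficiency = (22363 / 43042) * 100
Efficiency = 0.5196 * 100 = 51.96%


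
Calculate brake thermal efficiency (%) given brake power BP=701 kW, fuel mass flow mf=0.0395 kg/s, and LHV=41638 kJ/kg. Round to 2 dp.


eta_BTE = (BP / (mf * LHV)) * 100
Denominator = 0.0395 * 41638 = 1644.7010 kW
eta_BTE = (701 / 1644.7010) * 100 = 42.62%


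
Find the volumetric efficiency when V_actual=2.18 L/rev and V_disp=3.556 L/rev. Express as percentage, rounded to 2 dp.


eta_v = (V_actual / V_disp) * 100
Ratio = 2.18 / 3.556 = 0.6130
eta_v = 0.6130 * 100 = 61.30%


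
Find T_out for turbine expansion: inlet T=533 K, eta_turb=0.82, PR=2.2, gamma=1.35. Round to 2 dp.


T_out = T_in * (1 - eta * (1 - PR^(-(gamma-1)/gamma)))
Exponent = -(1.35-1)/1.35 = -0.25925926
PR^exp = 2.2^(-0.25925926) = 0.81512413
Factor = 1 - 0.82*(1 - 0.81512413) = 0.84840179
T_out = 533 * 0.84840179 = 452.20 K


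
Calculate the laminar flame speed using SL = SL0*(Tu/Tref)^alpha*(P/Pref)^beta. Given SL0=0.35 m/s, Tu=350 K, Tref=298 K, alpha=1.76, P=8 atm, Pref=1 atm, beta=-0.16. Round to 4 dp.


SL = SL0 * (Tu/Tref)^alpha * (P/Pref)^beta
T ratio = 350/298 = 1.17449664
(T ratio)^alpha = 1.17449664^1.76 = 1.327208
(P/Pref)^beta = 8^(-0.16) = 0.716978
SL = 0.35 * 1.327208 * 0.716978 = 0.3331 m/s


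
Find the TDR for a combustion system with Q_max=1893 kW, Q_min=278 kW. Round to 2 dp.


TDR = Q_max / Q_min
TDR = 1893 / 278 = 6.81


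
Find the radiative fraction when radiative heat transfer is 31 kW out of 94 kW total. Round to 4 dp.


f_rad = Q_rad / Q_total
f_rad = 31 / 94 = 0.3298


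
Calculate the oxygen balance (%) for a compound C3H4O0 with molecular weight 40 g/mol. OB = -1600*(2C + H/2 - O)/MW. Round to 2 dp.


OB = -1600 * (2C + H/2 - O) / MW
Inner = 2*3 + 4/2 - 0 = 8.00
OB = -1600 * 8.00 / 40 = -320.00%


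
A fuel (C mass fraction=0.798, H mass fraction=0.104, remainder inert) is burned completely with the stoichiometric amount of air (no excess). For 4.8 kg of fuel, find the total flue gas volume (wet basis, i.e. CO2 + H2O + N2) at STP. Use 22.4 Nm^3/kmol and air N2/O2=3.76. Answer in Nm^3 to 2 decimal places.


Per kg fuel: CO2 = (C/12 kmol)*22.4 = (0.798/12)*22.4 = 1.48960 Nm^3
Per kg fuel: H2O = (H/2 kmol)*22.4 = (0.104/2)*22.4 = 1.16480 Nm^3
O2 needed per kg fuel = C/12 + H/4 = 0.798/12 + 0.104/4 = 0.09250000 kmol
Per kg fuel: N2 = O2*3.76*22.4 = 0.09250000*3.76*22.4 = 7.79072 Nm^3
Total per kg = 1.48960 + 1.16480 + 7.79072 = 10.44512 Nm^3
Total = 10.44512 * 4.8 = 50.14 Nm^3


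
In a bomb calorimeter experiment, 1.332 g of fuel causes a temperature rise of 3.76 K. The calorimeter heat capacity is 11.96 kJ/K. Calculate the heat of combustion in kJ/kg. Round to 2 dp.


Hc = C_cal * delta_T / m_fuel
Q_released = 11.96 * 3.76 = 44.9696 kJ
m_fuel = 1.332 g = 1.332/1000 kg = 0.001332 kg
Hc = 44.9696 / 0.001332 = 33760.96 kJ/kg


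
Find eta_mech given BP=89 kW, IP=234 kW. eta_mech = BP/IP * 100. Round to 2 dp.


eta_mech = (BP / IP) * 100
Ratio = 89 / 234 = 0.3803
eta_mech = 0.3803 * 100 = 38.03%


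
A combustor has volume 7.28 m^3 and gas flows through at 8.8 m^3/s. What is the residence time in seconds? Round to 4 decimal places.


tau = V / Q_flow
tau = 7.28 / 8.8 = 0.8273 s


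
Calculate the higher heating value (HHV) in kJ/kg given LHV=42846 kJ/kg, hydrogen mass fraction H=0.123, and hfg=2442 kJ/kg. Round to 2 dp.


HHV = LHV + hfg * 9 * H
Water addition = 2442 * 9 * 0.123 = 2703.294 kJ/kg
HHV = 42846 + 2703.294 = 45549.29 kJ/kg


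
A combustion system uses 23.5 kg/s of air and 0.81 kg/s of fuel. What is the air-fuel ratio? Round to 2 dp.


AFR = m_air / m_fuel
AFR = 23.5 / 0.81 = 29.01


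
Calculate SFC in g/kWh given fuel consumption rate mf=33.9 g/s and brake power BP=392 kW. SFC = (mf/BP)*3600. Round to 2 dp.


SFC = (mf / BP) * 3600
Rate = 33.9 / 392 = 0.086480 g/(s*kW)
SFC = 0.086480 * 3600 = 311.33 g/kWh


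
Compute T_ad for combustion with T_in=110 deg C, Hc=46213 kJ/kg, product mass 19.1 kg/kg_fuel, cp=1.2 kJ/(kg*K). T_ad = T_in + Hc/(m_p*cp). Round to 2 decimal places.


T_ad = T_in + Hc / (m_p * cp)
Denominator = 19.1 * 1.2 = 22.9200
Temperature rise = 46213 / 22.9200 = 2016.27 K
T_ad = 110 + 2016.27 = 2126.27 deg C


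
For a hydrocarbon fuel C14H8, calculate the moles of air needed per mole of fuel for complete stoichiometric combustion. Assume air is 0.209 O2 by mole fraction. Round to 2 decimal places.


Balanced combustion: C14H8 + 16 O2 -> 14 CO2 + 4 H2O
O2 needed = C + H/4 = 14 + 8/4 = 16.00 moles
Air moles = O2 / 0.209 = 16.00 / 0.209 = 76.56 moles air


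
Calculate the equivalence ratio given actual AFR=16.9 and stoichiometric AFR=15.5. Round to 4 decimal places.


phi = AFR_stoich / AFR_actual
phi = 15.5 / 16.9 = 0.9172


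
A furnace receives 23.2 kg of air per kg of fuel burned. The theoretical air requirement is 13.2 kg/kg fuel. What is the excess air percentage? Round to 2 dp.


Excess air = actual - stoichiometric = 23.2 - 13.2 = 10.00 kg/kg fuel
Excess air % = (excess / stoich) * 100 = (10.00 / 13.2) * 100 = 75.76%


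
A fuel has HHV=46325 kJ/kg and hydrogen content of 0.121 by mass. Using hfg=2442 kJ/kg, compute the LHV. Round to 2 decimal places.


LHV = HHV - hfg * 9 * H
Water correction = 2442 * 9 * 0.121 = 2659.338 kJ/kg
LHV = 46325 - 2659.338 = 43665.66 kJ/kg


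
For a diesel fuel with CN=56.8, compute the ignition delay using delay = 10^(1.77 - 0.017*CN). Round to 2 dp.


delay = 10^(1.77 - 0.017*CN)
Exponent = 1.77 - 0.017*56.8 = 0.8044
delay = 10^0.8044 = 6.37 ms


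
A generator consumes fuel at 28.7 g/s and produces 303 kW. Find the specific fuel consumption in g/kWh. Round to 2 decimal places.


SFC = (mf / BP) * 3600
Rate = 28.7 / 303 = 0.094719 g/(s*kW)
SFC = 0.094719 * 3600 = 340.99 g/kWh


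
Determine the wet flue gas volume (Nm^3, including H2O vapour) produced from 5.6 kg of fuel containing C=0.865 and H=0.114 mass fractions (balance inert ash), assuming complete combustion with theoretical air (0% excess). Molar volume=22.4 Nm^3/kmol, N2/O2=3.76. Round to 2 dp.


Per kg fuel: CO2 = (C/12 kmol)*22.4 = (0.865/12)*22.4 = 1.61467 Nm^3
Per kg fuel: H2O = (H/2 kmol)*22.4 = (0.114/2)*22.4 = 1.27680 Nm^3
O2 needed per kg fuel = C/12 + H/4 = 0.865/12 + 0.114/4 = 0.10058333 kmol
Per kg fuel: N2 = O2*3.76*22.4 = 0.10058333*3.76*22.4 = 8.47153 Nm^3
Total per kg = 1.61467 + 1.27680 + 8.47153 = 11.36300 Nm^3
Total = 11.36300 * 5.6 = 63.63 Nm^3


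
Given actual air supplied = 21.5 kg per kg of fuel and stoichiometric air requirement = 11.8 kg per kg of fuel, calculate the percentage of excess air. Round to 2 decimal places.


Excess air = actual - stoichiometric = 21.5 - 11.8 = 9.70 kg/kg fuel
Excess air % = (excess / stoich) * 100 = (9.70 / 11.8) * 100 = 82.20%


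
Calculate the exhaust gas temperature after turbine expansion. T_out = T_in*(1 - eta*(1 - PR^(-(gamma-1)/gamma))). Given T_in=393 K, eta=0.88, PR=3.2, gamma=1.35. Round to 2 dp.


T_out = T_in * (1 - eta * (1 - PR^(-(gamma-1)/gamma)))
Exponent = -(1.35-1)/1.35 = -0.25925926
PR^exp = 3.2^(-0.25925926) = 0.73966521
Factor = 1 - 0.88*(1 - 0.73966521) = 0.77090538
T_out = 393 * 0.77090538 = 302.97 K


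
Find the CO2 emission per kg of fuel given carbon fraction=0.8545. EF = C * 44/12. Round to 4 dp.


EF = C_frac * (M_CO2 / M_C)
EF = 0.8545 * (44/12)
EF = 0.8545 * 3.666667 = 3.1332 kg_CO2/kg_fuel


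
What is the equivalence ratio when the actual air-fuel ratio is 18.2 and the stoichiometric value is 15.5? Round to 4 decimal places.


phi = AFR_stoich / AFR_actual
phi = 15.5 / 18.2 = 0.8516


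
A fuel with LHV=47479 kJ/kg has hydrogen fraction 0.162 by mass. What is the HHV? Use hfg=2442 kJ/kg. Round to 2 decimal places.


HHV = LHV + hfg * 9 * H
Water addition = 2442 * 9 * 0.162 = 3560.436 kJ/kg
HHV = 47479 + 3560.436 = 51039.44 kJ/kg


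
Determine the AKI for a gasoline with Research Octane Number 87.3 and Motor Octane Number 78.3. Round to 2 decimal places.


AKI = (RON + MON) / 2
AKI = (87.3 + 78.3) / 2
AKI = 165.6 / 2 = 82.80


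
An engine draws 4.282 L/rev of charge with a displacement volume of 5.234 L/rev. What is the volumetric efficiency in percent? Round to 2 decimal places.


eta_v = (V_actual / V_disp) * 100
Ratio = 4.282 / 5.234 = 0.8181
eta_v = 0.8181 * 100 = 81.81%


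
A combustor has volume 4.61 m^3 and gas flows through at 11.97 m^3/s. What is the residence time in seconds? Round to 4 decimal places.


tau = V / Q_flow
tau = 4.61 / 11.97 = 0.3851 s


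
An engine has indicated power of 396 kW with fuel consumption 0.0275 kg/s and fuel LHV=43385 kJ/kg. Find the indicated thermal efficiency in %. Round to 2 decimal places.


eta_ith = (IP / (mf * LHV)) * 100
Denominator = 0.0275 * 43385 = 1193.0875 kW
eta_ith = (396 / 1193.0875) * 100 = 33.19%


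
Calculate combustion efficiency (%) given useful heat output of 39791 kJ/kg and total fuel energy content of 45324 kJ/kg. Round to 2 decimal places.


Efficiency = (Q_useful / Q_fuel) * 100
Efficiency = (39791 / 45324) * 100
Efficiency = 0.8779 * 100 = 87.79%
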